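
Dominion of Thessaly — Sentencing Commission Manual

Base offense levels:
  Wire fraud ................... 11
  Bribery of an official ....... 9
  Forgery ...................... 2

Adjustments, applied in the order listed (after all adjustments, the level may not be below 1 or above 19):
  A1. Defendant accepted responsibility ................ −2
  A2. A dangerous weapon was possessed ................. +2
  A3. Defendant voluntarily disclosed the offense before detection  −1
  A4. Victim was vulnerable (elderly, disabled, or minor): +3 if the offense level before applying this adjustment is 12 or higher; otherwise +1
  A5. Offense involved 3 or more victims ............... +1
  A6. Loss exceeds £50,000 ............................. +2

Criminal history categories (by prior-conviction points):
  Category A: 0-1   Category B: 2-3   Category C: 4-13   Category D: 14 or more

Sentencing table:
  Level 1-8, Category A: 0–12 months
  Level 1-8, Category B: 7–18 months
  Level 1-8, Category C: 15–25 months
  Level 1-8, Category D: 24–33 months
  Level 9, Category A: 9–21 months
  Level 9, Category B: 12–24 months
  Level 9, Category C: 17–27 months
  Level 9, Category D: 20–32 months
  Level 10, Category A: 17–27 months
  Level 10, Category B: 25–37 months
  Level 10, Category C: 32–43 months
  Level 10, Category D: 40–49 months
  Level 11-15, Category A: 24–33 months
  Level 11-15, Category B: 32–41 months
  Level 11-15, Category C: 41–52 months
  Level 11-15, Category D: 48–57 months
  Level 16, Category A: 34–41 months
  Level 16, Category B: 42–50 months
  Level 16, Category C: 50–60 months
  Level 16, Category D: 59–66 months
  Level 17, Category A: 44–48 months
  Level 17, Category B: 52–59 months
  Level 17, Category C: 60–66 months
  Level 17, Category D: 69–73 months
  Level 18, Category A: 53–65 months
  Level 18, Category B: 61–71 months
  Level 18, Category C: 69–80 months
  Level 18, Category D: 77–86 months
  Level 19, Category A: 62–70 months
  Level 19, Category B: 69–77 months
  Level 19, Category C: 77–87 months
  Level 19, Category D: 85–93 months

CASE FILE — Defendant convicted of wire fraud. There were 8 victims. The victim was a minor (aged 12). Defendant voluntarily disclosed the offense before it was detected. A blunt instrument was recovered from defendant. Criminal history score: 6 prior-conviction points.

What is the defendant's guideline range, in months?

Base offense level for wire fraud: 11.
A1 does not apply.
A2 applies: 11 + 2 = 13.
A3 applies: 13 − 1 = 12.
A4 applies (level before this adjustment is 12 ≥ 12, so +3): 12 + 3 = 15.
A5 applies: 15 + 1 = 16.
A6 does not apply.
Final offense level: 16.
Criminal history: 6 prior points → Category C (4-13).
Level 16 falls in the 16 band.
Grid: Level 16 × Category C = 50-60 months.

50-60 months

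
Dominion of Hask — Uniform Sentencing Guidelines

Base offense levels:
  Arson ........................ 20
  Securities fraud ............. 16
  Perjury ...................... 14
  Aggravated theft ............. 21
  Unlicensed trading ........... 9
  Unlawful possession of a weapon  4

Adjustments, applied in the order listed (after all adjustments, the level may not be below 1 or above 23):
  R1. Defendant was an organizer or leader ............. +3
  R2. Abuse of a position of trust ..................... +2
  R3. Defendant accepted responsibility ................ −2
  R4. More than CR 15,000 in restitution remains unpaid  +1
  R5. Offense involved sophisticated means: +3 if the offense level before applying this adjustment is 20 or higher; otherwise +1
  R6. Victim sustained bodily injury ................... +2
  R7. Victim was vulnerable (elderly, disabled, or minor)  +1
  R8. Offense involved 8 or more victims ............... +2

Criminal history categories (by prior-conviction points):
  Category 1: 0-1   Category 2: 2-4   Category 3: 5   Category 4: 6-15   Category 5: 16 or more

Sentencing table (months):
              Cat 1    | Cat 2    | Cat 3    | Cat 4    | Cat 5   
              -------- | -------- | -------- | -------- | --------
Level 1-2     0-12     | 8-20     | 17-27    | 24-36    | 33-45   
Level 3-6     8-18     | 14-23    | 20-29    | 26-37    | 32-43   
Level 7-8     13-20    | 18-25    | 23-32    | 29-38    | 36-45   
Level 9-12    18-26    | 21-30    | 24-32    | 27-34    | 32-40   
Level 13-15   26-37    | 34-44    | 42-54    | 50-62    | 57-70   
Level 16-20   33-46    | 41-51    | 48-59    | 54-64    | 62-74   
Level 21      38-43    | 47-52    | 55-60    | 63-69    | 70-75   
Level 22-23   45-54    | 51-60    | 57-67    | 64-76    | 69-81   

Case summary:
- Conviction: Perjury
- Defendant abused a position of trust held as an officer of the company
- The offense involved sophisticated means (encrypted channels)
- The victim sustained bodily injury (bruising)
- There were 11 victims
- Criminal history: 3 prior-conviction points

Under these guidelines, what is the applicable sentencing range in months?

47-52 months

Base offense level for perjury: 14.
R1 does not apply.
R2 applies: 14 + 2 = 16.
R5 applies (level before this adjustment is 16 < 20, so +1): 16 + 1 = 17.
R6 applies: 17 + 2 = 19.
R8 applies: 19 + 2 = 21.
Final offense level: 21.
Criminal history: 3 prior points → Category 2 (2-4).
Level 21 falls in the 21 band.
Grid: Level 21 × Category 2 = 47-52 months.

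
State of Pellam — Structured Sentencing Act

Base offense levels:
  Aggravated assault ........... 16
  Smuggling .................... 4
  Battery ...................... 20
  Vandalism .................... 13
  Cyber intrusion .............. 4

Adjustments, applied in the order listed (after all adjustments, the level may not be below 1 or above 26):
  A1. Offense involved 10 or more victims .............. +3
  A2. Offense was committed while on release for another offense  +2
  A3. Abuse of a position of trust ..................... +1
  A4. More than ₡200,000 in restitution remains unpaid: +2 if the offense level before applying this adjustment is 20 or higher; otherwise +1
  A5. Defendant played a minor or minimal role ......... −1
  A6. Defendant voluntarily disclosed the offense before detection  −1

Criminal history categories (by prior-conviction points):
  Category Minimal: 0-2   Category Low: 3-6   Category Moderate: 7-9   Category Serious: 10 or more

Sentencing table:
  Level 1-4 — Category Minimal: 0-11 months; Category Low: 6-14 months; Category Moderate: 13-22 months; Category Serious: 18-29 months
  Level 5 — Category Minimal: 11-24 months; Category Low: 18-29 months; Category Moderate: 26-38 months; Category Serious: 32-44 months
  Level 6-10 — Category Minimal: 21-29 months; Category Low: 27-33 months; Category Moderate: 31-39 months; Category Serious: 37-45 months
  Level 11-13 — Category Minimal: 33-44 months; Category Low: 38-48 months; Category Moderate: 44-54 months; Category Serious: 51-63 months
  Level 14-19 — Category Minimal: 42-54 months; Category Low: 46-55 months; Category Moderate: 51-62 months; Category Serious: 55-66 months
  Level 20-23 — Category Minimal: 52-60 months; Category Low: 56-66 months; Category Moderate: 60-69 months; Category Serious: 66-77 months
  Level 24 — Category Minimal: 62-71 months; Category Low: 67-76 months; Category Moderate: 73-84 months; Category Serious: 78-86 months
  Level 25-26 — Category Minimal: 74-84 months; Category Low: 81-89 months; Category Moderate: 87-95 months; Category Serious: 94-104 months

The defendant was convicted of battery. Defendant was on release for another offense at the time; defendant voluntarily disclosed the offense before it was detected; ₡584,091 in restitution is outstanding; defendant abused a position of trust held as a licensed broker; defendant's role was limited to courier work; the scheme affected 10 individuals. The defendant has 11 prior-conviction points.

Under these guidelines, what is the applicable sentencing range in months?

Base offense level for battery: 20.
A1 applies: 20 + 3 = 23.
A2 applies: 23 + 2 = 25.
A3 applies: 25 + 1 = 26.
A4 applies (level before this adjustment is 26 ≥ 20, so +2): 26 + 2 = 28.
A5 applies: 28 − 1 = 27.
A6 applies: 27 − 1 = 26.
Final offense level: 26.
Criminal history: 11 prior points → Category Serious (10+).
Level 26 falls in the 25-26 band.
Grid: Level 25-26 × Category Serious = 94-104 months.

94-104 months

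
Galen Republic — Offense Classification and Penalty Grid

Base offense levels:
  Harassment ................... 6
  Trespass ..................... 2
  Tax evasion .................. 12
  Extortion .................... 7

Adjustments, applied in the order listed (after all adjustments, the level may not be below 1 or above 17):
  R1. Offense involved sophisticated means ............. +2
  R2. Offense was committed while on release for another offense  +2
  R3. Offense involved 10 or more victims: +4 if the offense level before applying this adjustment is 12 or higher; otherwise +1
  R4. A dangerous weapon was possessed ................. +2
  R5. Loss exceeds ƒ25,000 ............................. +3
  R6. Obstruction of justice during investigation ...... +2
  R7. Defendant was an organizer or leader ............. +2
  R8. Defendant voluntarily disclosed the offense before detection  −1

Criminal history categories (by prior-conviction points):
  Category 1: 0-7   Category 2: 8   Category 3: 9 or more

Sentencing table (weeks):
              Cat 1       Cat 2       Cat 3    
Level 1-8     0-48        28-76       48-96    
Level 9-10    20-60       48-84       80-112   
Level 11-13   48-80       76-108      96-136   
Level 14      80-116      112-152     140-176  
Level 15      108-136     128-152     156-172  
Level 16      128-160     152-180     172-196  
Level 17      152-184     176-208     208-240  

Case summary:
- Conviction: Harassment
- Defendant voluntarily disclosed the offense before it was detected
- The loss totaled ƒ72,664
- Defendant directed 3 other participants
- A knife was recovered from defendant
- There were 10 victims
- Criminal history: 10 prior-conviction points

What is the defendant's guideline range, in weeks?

Base offense level for harassment: 6.
R2 does not apply.
R3 applies (level before this adjustment is 6 < 12, so +1): 6 + 1 = 7.
R4 applies: 7 + 2 = 9.
R5 applies: 9 + 3 = 12.
R7 applies: 12 + 2 = 14.
R8 applies: 14 − 1 = 13.
Final offense level: 13.
Criminal history: 10 prior points → Category 3 (9+).
Level 13 falls in the 11-13 band.
Grid: Level 11-13 × Category 3 = 96-136 weeks.

96-136 weeks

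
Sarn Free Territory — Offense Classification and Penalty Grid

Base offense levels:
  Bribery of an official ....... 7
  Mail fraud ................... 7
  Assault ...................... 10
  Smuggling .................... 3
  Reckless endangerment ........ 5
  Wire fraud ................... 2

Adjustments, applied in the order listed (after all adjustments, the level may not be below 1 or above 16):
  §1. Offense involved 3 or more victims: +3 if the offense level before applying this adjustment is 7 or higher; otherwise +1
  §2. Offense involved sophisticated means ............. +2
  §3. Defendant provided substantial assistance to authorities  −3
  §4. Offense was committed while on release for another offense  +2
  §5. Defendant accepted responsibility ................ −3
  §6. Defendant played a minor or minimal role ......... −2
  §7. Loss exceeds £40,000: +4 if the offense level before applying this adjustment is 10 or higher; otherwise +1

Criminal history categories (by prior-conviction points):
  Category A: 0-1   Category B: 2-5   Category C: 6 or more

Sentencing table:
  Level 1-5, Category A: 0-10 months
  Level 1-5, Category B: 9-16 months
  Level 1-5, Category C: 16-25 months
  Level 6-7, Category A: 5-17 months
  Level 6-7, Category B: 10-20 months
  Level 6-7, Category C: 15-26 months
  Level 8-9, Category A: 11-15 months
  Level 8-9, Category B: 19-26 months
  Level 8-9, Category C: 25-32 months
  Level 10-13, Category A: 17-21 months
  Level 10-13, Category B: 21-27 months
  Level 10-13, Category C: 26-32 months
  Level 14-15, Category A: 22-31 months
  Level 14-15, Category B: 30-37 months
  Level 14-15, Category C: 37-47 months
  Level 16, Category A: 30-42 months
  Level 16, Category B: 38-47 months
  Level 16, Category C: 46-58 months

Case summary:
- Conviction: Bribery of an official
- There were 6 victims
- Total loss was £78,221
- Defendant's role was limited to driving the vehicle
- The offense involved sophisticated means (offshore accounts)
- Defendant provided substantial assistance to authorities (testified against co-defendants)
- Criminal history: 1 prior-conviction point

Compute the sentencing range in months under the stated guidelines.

11-15 months

Base offense level for bribery of an official: 7.
§1 applies (level before this adjustment is 7 ≥ 7, so +3): 7 + 3 = 10.
§2 applies: 10 + 2 = 12.
§3 applies: 12 − 3 = 9.
§5 does not apply.
§6 applies: 9 − 2 = 7.
§7 applies (level before this adjustment is 7 < 10, so +1): 7 + 1 = 8.
Final offense level: 8.
Criminal history: 1 prior point → Category A (0-1).
Level 8 falls in the 8-9 band.
Grid: Level 8-9 × Category A = 11-15 months.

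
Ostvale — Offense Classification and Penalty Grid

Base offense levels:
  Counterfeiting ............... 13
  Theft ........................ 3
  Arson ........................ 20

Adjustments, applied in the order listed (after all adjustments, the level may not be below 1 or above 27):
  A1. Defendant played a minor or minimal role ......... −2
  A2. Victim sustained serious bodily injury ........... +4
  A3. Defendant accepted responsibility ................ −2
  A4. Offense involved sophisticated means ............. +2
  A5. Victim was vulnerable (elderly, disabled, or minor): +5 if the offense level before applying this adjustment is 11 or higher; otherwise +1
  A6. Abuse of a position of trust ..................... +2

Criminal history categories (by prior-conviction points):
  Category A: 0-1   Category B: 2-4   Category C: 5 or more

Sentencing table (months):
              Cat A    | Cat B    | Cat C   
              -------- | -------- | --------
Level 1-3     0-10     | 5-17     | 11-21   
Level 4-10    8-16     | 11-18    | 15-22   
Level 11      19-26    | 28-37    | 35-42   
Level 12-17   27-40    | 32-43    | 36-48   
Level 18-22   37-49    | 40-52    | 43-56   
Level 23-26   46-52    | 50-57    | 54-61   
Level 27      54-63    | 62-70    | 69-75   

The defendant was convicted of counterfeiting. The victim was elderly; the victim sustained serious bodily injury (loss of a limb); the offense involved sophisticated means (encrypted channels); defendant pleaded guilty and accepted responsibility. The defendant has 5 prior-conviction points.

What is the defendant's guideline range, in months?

Base offense level for counterfeiting: 13.
A2 applies: 13 + 4 = 17.
A3 applies: 17 − 2 = 15.
A4 applies: 15 + 2 = 17.
A5 applies (level before this adjustment is 17 ≥ 11, so +5): 17 + 5 = 22.
A6 does not apply.
Final offense level: 22.
Criminal history: 5 prior points → Category C (5+).
Level 22 falls in the 18-22 band.
Grid: Level 18-22 × Category C = 43-56 months.

43-56 months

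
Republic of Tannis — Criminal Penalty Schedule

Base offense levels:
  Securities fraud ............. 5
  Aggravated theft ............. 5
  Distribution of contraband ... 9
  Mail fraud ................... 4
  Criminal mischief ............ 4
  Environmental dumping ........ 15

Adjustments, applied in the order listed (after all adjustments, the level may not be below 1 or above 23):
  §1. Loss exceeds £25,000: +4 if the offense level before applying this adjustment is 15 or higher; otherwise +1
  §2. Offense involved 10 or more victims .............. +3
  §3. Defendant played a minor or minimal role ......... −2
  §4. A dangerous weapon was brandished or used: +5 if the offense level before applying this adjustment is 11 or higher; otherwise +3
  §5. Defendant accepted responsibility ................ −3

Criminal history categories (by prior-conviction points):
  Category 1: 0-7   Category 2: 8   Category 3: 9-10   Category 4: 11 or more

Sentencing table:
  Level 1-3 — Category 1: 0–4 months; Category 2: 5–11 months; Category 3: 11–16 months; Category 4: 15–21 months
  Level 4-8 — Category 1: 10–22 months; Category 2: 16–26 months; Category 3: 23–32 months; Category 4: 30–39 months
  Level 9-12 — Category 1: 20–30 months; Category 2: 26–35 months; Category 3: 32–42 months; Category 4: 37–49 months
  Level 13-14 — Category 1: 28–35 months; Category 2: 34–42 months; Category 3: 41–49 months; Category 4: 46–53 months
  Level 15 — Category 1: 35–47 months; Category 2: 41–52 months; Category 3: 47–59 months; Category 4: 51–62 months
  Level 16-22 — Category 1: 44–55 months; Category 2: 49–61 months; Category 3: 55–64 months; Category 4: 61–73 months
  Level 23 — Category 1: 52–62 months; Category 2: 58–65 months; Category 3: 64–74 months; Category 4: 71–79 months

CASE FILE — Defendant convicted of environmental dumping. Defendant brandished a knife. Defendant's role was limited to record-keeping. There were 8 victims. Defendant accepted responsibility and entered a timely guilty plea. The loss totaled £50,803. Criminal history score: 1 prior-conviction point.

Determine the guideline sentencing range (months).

44-55 months

Base offense level for environmental dumping: 15.
§1 applies (level before this adjustment is 15 ≥ 15, so +4): 15 + 4 = 19.
§2 does not apply.
§3 applies: 19 − 2 = 17.
§4 applies (level before this adjustment is 17 ≥ 11, so +5): 17 + 5 = 22.
§5 applies: 22 − 3 = 19.
Final offense level: 19.
Criminal history: 1 prior point → Category 1 (0-7).
Level 19 falls in the 16-22 band.
Grid: Level 16-22 × Category 1 = 44-55 months.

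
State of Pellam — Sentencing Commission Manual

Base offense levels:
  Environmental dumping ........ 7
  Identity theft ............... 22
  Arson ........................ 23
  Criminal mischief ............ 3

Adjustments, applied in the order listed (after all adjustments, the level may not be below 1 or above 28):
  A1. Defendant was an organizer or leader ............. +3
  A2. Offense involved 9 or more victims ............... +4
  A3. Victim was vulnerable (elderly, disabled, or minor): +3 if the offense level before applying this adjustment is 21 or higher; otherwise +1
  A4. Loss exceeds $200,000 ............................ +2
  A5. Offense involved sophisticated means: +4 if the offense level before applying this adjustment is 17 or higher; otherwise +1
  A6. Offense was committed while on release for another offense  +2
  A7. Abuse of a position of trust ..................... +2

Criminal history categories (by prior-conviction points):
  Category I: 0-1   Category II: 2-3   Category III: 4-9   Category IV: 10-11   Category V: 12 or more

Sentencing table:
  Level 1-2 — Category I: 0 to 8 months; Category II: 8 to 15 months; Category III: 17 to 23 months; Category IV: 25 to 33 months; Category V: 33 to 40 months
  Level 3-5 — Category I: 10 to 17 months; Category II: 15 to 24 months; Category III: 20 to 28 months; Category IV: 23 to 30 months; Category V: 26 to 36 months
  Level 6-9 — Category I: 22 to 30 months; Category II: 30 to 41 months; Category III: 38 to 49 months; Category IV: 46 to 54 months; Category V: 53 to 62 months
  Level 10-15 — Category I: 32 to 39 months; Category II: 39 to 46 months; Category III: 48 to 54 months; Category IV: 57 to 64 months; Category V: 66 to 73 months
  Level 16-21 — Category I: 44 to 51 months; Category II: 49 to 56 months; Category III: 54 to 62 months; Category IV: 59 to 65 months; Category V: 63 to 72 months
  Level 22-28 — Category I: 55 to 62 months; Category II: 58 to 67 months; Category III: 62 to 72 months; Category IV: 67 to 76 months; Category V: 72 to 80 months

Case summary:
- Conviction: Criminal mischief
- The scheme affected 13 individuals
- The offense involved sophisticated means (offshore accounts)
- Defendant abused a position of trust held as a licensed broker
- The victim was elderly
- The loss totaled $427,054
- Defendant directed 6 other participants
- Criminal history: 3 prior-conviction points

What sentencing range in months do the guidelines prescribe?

49-56 months

Base offense level for criminal mischief: 3.
A1 applies: 3 + 3 = 6.
A2 applies: 6 + 4 = 10.
A3 applies (level before this adjustment is 10 < 21, so +1): 10 + 1 = 11.
A4 applies: 11 + 2 = 13.
A5 applies (level before this adjustment is 13 < 17, so +1): 13 + 1 = 14.
A6 does not apply.
A7 applies: 14 + 2 = 16.
Final offense level: 16.
Criminal history: 3 prior points → Category II (2-3).
Level 16 falls in the 16-21 band.
Grid: Level 16-21 × Category II = 49-56 months.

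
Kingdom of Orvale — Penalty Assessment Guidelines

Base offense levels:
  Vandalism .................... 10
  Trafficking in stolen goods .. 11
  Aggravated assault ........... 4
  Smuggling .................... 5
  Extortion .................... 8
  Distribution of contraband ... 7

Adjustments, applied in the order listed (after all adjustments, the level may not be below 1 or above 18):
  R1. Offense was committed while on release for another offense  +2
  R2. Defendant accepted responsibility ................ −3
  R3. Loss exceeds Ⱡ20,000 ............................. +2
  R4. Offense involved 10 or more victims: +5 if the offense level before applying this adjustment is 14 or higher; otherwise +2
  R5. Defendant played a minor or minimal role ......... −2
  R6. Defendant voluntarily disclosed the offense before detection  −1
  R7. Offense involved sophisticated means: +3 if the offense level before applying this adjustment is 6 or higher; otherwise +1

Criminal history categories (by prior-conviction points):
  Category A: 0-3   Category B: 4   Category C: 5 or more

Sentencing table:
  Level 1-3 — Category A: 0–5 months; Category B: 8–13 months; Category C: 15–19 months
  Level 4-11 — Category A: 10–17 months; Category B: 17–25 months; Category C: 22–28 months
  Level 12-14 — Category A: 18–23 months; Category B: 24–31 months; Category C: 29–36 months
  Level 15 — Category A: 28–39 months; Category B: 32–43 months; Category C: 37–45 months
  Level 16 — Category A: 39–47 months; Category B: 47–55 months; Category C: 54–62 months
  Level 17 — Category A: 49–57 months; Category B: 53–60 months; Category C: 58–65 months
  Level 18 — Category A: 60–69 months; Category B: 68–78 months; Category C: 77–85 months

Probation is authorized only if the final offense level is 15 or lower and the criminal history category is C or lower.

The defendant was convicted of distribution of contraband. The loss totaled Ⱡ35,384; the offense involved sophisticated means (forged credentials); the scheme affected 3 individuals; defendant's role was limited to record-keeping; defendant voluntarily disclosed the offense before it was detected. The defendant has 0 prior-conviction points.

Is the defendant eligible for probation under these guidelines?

Yes

Base offense level for distribution of contraband: 7.
R3 applies: 7 + 2 = 9.
R5 applies: 9 − 2 = 7.
R6 applies: 7 − 1 = 6.
R7 applies (level before this adjustment is 6 ≥ 6, so +3): 6 + 3 = 9.
Final offense level: 9.
Criminal history: 0 prior points → Category A (0-3).
Level 9 falls in the 4-11 band.
Grid: Level 4-11 × Category A = 10-17 months.
Probation check: level 9 ≤ 15 and category A ≤ C → eligible.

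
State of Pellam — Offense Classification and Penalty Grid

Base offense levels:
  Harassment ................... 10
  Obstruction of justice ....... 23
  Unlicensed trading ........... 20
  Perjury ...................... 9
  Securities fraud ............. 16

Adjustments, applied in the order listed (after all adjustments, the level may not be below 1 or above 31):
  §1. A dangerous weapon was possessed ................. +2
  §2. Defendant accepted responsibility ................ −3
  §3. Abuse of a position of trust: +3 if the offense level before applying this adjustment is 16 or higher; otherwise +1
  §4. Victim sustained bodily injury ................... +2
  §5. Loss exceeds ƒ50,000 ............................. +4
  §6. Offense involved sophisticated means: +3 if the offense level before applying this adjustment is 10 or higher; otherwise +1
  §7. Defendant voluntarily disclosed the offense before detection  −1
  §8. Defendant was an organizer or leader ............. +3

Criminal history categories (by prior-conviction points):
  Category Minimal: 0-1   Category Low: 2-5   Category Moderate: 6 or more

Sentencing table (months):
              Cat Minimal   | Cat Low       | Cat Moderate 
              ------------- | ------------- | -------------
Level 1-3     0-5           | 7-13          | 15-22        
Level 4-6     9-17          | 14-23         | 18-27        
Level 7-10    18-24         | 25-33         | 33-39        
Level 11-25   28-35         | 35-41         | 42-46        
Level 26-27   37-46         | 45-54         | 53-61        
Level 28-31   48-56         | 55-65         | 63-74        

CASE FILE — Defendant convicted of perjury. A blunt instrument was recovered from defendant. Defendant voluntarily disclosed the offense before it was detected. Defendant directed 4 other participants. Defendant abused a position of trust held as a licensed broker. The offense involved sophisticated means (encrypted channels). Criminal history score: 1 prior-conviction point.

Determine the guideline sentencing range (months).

Base offense level for perjury: 9.
§1 applies: 9 + 2 = 11.
§3 applies (level before this adjustment is 11 < 16, so +1): 11 + 1 = 12.
§5 does not apply.
§6 applies (level before this adjustment is 12 ≥ 10, so +3): 12 + 3 = 15.
§7 applies: 15 − 1 = 14.
§8 applies: 14 + 3 = 17.
Final offense level: 17.
Criminal history: 1 prior point → Category Minimal (0-1).
Level 17 falls in the 11-25 band.
Grid: Level 11-25 × Category Minimal = 28-35 months.

28-35 months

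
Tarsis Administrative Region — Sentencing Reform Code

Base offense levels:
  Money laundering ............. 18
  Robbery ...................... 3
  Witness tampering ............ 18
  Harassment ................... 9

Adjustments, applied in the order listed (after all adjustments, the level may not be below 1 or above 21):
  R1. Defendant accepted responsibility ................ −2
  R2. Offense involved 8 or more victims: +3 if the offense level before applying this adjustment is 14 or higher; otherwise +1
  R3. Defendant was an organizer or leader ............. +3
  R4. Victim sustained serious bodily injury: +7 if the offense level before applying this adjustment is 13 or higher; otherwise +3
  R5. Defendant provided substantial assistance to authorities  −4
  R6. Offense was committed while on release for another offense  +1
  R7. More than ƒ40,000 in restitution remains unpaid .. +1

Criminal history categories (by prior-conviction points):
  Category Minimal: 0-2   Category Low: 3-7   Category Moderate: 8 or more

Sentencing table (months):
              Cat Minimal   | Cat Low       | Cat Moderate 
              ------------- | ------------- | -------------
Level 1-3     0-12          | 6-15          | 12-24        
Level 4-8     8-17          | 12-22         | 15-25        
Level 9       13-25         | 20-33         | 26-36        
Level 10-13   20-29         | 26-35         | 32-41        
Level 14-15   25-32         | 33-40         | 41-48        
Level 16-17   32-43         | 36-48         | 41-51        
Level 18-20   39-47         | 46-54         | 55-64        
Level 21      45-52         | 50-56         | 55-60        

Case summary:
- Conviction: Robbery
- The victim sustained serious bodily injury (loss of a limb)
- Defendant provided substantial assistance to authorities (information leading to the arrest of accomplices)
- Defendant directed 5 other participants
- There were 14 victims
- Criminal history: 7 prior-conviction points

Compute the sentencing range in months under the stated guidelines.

12-22 months

Base offense level for robbery: 3.
R1 does not apply.
R2 applies (level before this adjustment is 3 < 14, so +1): 3 + 1 = 4.
R3 applies: 4 + 3 = 7.
R4 applies (level before this adjustment is 7 < 13, so +3): 7 + 3 = 10.
R5 applies: 10 − 4 = 6.
Final offense level: 6.
Criminal history: 7 prior points → Category Low (3-7).
Level 6 falls in the 4-8 band.
Grid: Level 4-8 × Category Low = 12-22 months.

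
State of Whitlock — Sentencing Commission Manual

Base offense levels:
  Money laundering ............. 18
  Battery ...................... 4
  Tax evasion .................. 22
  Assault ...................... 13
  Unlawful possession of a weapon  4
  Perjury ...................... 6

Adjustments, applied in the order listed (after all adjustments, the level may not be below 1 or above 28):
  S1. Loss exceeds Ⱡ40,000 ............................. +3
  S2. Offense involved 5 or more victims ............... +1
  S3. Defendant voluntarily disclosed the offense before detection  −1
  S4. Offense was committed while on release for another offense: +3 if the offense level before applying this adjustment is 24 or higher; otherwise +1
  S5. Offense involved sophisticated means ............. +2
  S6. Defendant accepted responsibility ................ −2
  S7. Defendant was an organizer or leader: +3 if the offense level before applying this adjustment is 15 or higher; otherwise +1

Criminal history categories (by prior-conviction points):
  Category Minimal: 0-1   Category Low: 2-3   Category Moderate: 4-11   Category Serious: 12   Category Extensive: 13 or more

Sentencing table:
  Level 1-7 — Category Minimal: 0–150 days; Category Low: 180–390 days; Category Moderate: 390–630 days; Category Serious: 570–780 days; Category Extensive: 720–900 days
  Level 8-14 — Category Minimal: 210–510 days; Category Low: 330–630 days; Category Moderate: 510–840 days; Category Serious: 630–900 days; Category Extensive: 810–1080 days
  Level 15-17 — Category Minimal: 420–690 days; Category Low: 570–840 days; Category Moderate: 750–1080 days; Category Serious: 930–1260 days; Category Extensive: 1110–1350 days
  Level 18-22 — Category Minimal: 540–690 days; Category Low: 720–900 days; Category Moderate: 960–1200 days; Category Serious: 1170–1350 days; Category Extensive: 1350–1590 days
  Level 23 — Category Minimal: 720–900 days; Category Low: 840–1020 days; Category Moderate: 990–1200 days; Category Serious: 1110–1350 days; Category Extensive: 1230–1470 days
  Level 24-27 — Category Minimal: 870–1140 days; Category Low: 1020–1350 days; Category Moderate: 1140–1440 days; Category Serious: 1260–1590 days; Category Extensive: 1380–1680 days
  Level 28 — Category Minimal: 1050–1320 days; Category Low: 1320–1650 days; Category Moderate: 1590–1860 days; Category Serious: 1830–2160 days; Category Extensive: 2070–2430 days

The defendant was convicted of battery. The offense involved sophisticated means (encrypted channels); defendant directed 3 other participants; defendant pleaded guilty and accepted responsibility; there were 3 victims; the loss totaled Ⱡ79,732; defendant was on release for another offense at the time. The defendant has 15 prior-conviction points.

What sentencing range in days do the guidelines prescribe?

Base offense level for battery: 4.
S1 applies: 4 + 3 = 7.
S4 applies (level before this adjustment is 7 < 24, so +1): 7 + 1 = 8.
S5 applies: 8 + 2 = 10.
S6 applies: 10 − 2 = 8.
S7 applies (level before this adjustment is 8 < 15, so +1): 8 + 1 = 9.
Final offense level: 9.
Criminal history: 15 prior points → Category Extensive (13+).
Level 9 falls in the 8-14 band.
Grid: Level 8-14 × Category Extensive = 810-1080 days.

810-1080 days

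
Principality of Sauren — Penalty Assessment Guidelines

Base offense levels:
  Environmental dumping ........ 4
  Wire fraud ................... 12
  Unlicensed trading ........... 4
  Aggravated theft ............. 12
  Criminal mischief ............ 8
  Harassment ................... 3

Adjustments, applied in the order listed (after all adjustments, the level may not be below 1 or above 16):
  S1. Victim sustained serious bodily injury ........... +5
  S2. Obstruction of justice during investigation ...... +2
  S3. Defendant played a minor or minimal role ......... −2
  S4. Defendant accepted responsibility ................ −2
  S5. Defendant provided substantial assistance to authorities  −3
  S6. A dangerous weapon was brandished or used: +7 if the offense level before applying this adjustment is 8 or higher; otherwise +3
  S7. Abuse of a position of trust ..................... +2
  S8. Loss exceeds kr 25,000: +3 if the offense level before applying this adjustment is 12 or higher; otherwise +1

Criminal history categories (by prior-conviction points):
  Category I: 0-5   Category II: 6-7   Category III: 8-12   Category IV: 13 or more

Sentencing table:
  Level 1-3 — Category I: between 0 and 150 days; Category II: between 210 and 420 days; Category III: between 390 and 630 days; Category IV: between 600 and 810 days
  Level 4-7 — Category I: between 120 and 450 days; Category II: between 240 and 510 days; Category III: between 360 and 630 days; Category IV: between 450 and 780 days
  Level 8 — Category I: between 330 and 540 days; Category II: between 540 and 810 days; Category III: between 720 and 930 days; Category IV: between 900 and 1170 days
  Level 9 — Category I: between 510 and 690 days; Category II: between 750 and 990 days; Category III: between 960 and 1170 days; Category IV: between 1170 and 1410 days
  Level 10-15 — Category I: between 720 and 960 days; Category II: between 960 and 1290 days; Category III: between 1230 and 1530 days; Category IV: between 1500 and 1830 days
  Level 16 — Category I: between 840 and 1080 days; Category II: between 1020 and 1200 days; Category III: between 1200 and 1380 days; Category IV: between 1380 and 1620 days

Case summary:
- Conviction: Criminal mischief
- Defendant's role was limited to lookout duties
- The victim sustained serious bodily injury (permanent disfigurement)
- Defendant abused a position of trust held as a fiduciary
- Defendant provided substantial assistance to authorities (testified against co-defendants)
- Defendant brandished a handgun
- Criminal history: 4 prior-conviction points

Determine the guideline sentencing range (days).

840-1080 days

Base offense level for criminal mischief: 8.
S1 applies: 8 + 5 = 13.
S2 does not apply.
S3 applies: 13 − 2 = 11.
S4 does not apply.
S5 applies: 11 − 3 = 8.
S6 applies (level before this adjustment is 8 ≥ 8, so +7): 8 + 7 = 15.
S7 applies: 15 + 2 = 17.
S8 does not apply.
Level 17 exceeds the maximum of 16; capped at 16.
Final offense level: 16.
Criminal history: 4 prior points → Category I (0-5).
Level 16 falls in the 16 band.
Grid: Level 16 × Category I = 840-1080 days.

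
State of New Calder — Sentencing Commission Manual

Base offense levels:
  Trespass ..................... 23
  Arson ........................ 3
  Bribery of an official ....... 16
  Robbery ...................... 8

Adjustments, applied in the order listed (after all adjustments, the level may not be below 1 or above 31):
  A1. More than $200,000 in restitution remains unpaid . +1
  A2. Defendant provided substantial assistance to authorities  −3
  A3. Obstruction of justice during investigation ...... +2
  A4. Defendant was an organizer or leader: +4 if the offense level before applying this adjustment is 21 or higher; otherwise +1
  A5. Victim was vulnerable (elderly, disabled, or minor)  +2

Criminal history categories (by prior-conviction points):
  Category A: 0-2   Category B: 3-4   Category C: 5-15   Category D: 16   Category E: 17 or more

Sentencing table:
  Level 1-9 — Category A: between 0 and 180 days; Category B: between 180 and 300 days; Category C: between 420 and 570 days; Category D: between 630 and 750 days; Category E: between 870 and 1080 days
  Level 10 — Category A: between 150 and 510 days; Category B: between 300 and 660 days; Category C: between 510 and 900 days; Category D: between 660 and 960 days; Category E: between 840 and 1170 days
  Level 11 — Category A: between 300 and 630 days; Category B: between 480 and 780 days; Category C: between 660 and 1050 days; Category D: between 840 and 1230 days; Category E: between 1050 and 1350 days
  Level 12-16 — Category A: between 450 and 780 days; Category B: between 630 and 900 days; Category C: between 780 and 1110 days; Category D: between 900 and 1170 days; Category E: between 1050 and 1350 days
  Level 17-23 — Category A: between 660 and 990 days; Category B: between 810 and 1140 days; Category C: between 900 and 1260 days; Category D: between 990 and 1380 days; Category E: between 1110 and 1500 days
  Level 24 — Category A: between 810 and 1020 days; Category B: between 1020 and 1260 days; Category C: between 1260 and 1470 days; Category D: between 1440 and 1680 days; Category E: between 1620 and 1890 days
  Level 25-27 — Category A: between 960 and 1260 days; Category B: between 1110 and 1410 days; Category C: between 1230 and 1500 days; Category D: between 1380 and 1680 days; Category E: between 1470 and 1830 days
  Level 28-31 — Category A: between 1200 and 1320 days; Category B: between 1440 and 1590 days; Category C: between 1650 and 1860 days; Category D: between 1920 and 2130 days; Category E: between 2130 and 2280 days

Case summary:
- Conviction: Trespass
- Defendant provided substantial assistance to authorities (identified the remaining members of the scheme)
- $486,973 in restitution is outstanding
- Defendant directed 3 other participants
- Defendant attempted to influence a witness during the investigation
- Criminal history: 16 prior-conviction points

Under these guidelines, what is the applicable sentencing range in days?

Base offense level for trespass: 23.
A1 applies: 23 + 1 = 24.
A2 applies: 24 − 3 = 21.
A3 applies: 21 + 2 = 23.
A4 applies (level before this adjustment is 23 ≥ 21, so +4): 23 + 4 = 27.
A5 does not apply.
Final offense level: 27.
Criminal history: 16 prior points → Category D (16).
Level 27 falls in the 25-27 band.
Grid: Level 25-27 × Category D = 1380-1680 days.

1380-1680 days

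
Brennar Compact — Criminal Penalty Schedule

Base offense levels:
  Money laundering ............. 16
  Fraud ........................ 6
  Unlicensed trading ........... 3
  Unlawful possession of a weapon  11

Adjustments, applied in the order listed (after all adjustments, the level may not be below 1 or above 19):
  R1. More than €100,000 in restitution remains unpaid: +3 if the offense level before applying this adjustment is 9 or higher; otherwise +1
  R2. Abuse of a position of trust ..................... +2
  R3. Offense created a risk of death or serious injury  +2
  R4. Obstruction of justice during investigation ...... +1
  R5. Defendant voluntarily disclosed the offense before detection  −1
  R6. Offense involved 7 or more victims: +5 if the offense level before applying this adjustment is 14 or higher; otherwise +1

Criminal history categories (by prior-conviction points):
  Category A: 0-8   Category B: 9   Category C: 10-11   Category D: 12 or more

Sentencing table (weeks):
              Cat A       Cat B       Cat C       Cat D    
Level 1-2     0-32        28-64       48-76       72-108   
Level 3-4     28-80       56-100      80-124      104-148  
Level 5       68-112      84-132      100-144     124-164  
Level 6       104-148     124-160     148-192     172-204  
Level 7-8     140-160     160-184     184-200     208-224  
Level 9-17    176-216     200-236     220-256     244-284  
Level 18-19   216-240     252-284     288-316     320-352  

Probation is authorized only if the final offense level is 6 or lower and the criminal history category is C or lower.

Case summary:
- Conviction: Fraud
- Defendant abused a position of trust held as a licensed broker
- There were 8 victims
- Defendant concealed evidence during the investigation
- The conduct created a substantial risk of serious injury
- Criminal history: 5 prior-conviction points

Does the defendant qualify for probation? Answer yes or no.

Base offense level for fraud: 6.
R1 does not apply.
R2 applies: 6 + 2 = 8.
R3 applies: 8 + 2 = 10.
R4 applies: 10 + 1 = 11.
R5 does not apply.
R6 applies (level before this adjustment is 11 < 14, so +1): 11 + 1 = 12.
Final offense level: 12.
Criminal history: 5 prior points → Category A (0-8).
Level 12 falls in the 9-17 band.
Grid: Level 9-17 × Category A = 176-216 weeks.
Probation check: level 12 > 6 and category A ≤ C → not eligible.

No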